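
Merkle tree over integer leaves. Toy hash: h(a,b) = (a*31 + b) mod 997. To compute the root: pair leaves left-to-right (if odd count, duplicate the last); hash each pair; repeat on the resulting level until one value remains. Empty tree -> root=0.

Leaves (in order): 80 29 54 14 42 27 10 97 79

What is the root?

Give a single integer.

Answer: 706

Derivation:
L0: [80, 29, 54, 14, 42, 27, 10, 97, 79]
L1: h(80,29)=(80*31+29)%997=515 h(54,14)=(54*31+14)%997=691 h(42,27)=(42*31+27)%997=332 h(10,97)=(10*31+97)%997=407 h(79,79)=(79*31+79)%997=534 -> [515, 691, 332, 407, 534]
L2: h(515,691)=(515*31+691)%997=704 h(332,407)=(332*31+407)%997=729 h(534,534)=(534*31+534)%997=139 -> [704, 729, 139]
L3: h(704,729)=(704*31+729)%997=619 h(139,139)=(139*31+139)%997=460 -> [619, 460]
L4: h(619,460)=(619*31+460)%997=706 -> [706]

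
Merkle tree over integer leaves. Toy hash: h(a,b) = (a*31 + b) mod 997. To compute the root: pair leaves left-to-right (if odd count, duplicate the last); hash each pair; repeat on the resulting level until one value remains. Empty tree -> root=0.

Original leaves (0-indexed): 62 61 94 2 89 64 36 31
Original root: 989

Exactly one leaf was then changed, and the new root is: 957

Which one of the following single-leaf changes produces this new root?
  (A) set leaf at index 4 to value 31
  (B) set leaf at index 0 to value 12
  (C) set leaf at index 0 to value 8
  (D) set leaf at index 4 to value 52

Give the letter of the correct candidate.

Answer: B

Derivation:
Original leaves: [62, 61, 94, 2, 89, 64, 36, 31]
Target new root: 957
Try each candidate change and compute the resulting root:
Candidate A: set leaf[4] = 31 -> leaves = [62, 61, 94, 2, 31, 64, 36, 31]
  L0: [62, 61, 94, 2, 31, 64, 36, 31]
  L1: h(62,61)=(62*31+61)%997=986 h(94,2)=(94*31+2)%997=922 h(31,64)=(31*31+64)%997=28 h(36,31)=(36*31+31)%997=150 -> [986, 922, 28, 150]
  L2: h(986,922)=(986*31+922)%997=581 h(28,150)=(28*31+150)%997=21 -> [581, 21]
  L3: h(581,21)=(581*31+21)%997=86 -> [86]
  root = 86 != target 957
Candidate B: set leaf[0] = 12 -> leaves = [12, 61, 94, 2, 89, 64, 36, 31]
  L0: [12, 61, 94, 2, 89, 64, 36, 31]
  L1: h(12,61)=(12*31+61)%997=433 h(94,2)=(94*31+2)%997=922 h(89,64)=(89*31+64)%997=829 h(36,31)=(36*31+31)%997=150 -> [433, 922, 829, 150]
  L2: h(433,922)=(433*31+922)%997=387 h(829,150)=(829*31+150)%997=924 -> [387, 924]
  L3: h(387,924)=(387*31+924)%997=957 -> [957]
  root = 957 == target 957  ** MATCH **
Candidate C: set leaf[0] = 8 -> leaves = [8, 61, 94, 2, 89, 64, 36, 31]
  L0: [8, 61, 94, 2, 89, 64, 36, 31]
  L1: h(8,61)=(8*31+61)%997=309 h(94,2)=(94*31+2)%997=922 h(89,64)=(89*31+64)%997=829 h(36,31)=(36*31+31)%997=150 -> [309, 922, 829, 150]
  L2: h(309,922)=(309*31+922)%997=531 h(829,150)=(829*31+150)%997=924 -> [531, 924]
  L3: h(531,924)=(531*31+924)%997=436 -> [436]
  root = 436 != target 957
Candidate D: set leaf[4] = 52 -> leaves = [62, 61, 94, 2, 52, 64, 36, 31]
  L0: [62, 61, 94, 2, 52, 64, 36, 31]
  L1: h(62,61)=(62*31+61)%997=986 h(94,2)=(94*31+2)%997=922 h(52,64)=(52*31+64)%997=679 h(36,31)=(36*31+31)%997=150 -> [986, 922, 679, 150]
  L2: h(986,922)=(986*31+922)%997=581 h(679,150)=(679*31+150)%997=262 -> [581, 262]
  L3: h(581,262)=(581*31+262)%997=327 -> [327]
  root = 327 != target 957
Candidate B produces the target root.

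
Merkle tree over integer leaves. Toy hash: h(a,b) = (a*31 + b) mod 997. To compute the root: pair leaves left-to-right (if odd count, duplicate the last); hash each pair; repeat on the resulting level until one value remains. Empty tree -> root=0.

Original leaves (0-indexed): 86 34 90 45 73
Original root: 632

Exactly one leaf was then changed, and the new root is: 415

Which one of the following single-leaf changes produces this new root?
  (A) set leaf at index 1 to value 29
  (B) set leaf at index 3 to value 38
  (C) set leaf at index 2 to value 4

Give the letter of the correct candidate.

Answer: B

Derivation:
Original leaves: [86, 34, 90, 45, 73]
Target new root: 415
Try each candidate change and compute the resulting root:
Candidate A: set leaf[1] = 29 -> leaves = [86, 29, 90, 45, 73]
  L0: [86, 29, 90, 45, 73]
  L1: h(86,29)=(86*31+29)%997=701 h(90,45)=(90*31+45)%997=841 h(73,73)=(73*31+73)%997=342 -> [701, 841, 342]
  L2: h(701,841)=(701*31+841)%997=638 h(342,342)=(342*31+342)%997=974 -> [638, 974]
  L3: h(638,974)=(638*31+974)%997=812 -> [812]
  root = 812 != target 415
Candidate B: set leaf[3] = 38 -> leaves = [86, 34, 90, 38, 73]
  L0: [86, 34, 90, 38, 73]
  L1: h(86,34)=(86*31+34)%997=706 h(90,38)=(90*31+38)%997=834 h(73,73)=(73*31+73)%997=342 -> [706, 834, 342]
  L2: h(706,834)=(706*31+834)%997=786 h(342,342)=(342*31+342)%997=974 -> [786, 974]
  L3: h(786,974)=(786*31+974)%997=415 -> [415]
  root = 415 == target 415  ** MATCH **
Candidate C: set leaf[2] = 4 -> leaves = [86, 34, 4, 45, 73]
  L0: [86, 34, 4, 45, 73]
  L1: h(86,34)=(86*31+34)%997=706 h(4,45)=(4*31+45)%997=169 h(73,73)=(73*31+73)%997=342 -> [706, 169, 342]
  L2: h(706,169)=(706*31+169)%997=121 h(342,342)=(342*31+342)%997=974 -> [121, 974]
  L3: h(121,974)=(121*31+974)%997=737 -> [737]
  root = 737 != target 415
Candidate B produces the target root.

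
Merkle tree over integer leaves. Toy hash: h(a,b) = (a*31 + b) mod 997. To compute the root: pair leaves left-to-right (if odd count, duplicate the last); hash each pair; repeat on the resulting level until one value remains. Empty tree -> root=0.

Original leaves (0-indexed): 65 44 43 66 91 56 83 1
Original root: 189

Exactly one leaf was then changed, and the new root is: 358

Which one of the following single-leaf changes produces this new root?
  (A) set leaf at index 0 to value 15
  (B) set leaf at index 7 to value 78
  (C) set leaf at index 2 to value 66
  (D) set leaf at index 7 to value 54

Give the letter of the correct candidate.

Answer: C

Derivation:
Original leaves: [65, 44, 43, 66, 91, 56, 83, 1]
Target new root: 358
Try each candidate change and compute the resulting root:
Candidate A: set leaf[0] = 15 -> leaves = [15, 44, 43, 66, 91, 56, 83, 1]
  L0: [15, 44, 43, 66, 91, 56, 83, 1]
  L1: h(15,44)=(15*31+44)%997=509 h(43,66)=(43*31+66)%997=402 h(91,56)=(91*31+56)%997=883 h(83,1)=(83*31+1)%997=580 -> [509, 402, 883, 580]
  L2: h(509,402)=(509*31+402)%997=229 h(883,580)=(883*31+580)%997=37 -> [229, 37]
  L3: h(229,37)=(229*31+37)%997=157 -> [157]
  root = 157 != target 358
Candidate B: set leaf[7] = 78 -> leaves = [65, 44, 43, 66, 91, 56, 83, 78]
  L0: [65, 44, 43, 66, 91, 56, 83, 78]
  L1: h(65,44)=(65*31+44)%997=65 h(43,66)=(43*31+66)%997=402 h(91,56)=(91*31+56)%997=883 h(83,78)=(83*31+78)%997=657 -> [65, 402, 883, 657]
  L2: h(65,402)=(65*31+402)%997=423 h(883,657)=(883*31+657)%997=114 -> [423, 114]
  L3: h(423,114)=(423*31+114)%997=266 -> [266]
  root = 266 != target 358
Candidate C: set leaf[2] = 66 -> leaves = [65, 44, 66, 66, 91, 56, 83, 1]
  L0: [65, 44, 66, 66, 91, 56, 83, 1]
  L1: h(65,44)=(65*31+44)%997=65 h(66,66)=(66*31+66)%997=118 h(91,56)=(91*31+56)%997=883 h(83,1)=(83*31+1)%997=580 -> [65, 118, 883, 580]
  L2: h(65,118)=(65*31+118)%997=139 h(883,580)=(883*31+580)%997=37 -> [139, 37]
  L3: h(139,37)=(139*31+37)%997=358 -> [358]
  root = 358 == target 358  ** MATCH **
Candidate D: set leaf[7] = 54 -> leaves = [65, 44, 43, 66, 91, 56, 83, 54]
  L0: [65, 44, 43, 66, 91, 56, 83, 54]
  L1: h(65,44)=(65*31+44)%997=65 h(43,66)=(43*31+66)%997=402 h(91,56)=(91*31+56)%997=883 h(83,54)=(83*31+54)%997=633 -> [65, 402, 883, 633]
  L2: h(65,402)=(65*31+402)%997=423 h(883,633)=(883*31+633)%997=90 -> [423, 90]
  L3: h(423,90)=(423*31+90)%997=242 -> [242]
  root = 242 != target 358
Candidate C produces the target root.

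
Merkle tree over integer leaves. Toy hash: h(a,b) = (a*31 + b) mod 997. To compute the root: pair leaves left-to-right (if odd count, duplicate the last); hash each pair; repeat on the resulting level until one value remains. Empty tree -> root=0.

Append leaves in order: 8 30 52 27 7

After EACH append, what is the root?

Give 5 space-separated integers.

After append 8 (leaves=[8]):
  L0: [8]
  root=8
After append 30 (leaves=[8, 30]):
  L0: [8, 30]
  L1: h(8,30)=(8*31+30)%997=278 -> [278]
  root=278
After append 52 (leaves=[8, 30, 52]):
  L0: [8, 30, 52]
  L1: h(8,30)=(8*31+30)%997=278 h(52,52)=(52*31+52)%997=667 -> [278, 667]
  L2: h(278,667)=(278*31+667)%997=312 -> [312]
  root=312
After append 27 (leaves=[8, 30, 52, 27]):
  L0: [8, 30, 52, 27]
  L1: h(8,30)=(8*31+30)%997=278 h(52,27)=(52*31+27)%997=642 -> [278, 642]
  L2: h(278,642)=(278*31+642)%997=287 -> [287]
  root=287
After append 7 (leaves=[8, 30, 52, 27, 7]):
  L0: [8, 30, 52, 27, 7]
  L1: h(8,30)=(8*31+30)%997=278 h(52,27)=(52*31+27)%997=642 h(7,7)=(7*31+7)%997=224 -> [278, 642, 224]
  L2: h(278,642)=(278*31+642)%997=287 h(224,224)=(224*31+224)%997=189 -> [287, 189]
  L3: h(287,189)=(287*31+189)%997=113 -> [113]
  root=113

Answer: 8 278 312 287 113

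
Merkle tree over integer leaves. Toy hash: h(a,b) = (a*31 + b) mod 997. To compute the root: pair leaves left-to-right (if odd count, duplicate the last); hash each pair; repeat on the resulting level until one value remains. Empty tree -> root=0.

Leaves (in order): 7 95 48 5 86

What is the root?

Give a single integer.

Answer: 484

Derivation:
L0: [7, 95, 48, 5, 86]
L1: h(7,95)=(7*31+95)%997=312 h(48,5)=(48*31+5)%997=496 h(86,86)=(86*31+86)%997=758 -> [312, 496, 758]
L2: h(312,496)=(312*31+496)%997=198 h(758,758)=(758*31+758)%997=328 -> [198, 328]
L3: h(198,328)=(198*31+328)%997=484 -> [484]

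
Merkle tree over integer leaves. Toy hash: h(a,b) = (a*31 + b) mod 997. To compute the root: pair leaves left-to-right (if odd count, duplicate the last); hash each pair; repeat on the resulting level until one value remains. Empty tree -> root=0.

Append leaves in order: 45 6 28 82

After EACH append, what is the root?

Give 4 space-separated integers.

Answer: 45 404 459 513

Derivation:
After append 45 (leaves=[45]):
  L0: [45]
  root=45
After append 6 (leaves=[45, 6]):
  L0: [45, 6]
  L1: h(45,6)=(45*31+6)%997=404 -> [404]
  root=404
After append 28 (leaves=[45, 6, 28]):
  L0: [45, 6, 28]
  L1: h(45,6)=(45*31+6)%997=404 h(28,28)=(28*31+28)%997=896 -> [404, 896]
  L2: h(404,896)=(404*31+896)%997=459 -> [459]
  root=459
After append 82 (leaves=[45, 6, 28, 82]):
  L0: [45, 6, 28, 82]
  L1: h(45,6)=(45*31+6)%997=404 h(28,82)=(28*31+82)%997=950 -> [404, 950]
  L2: h(404,950)=(404*31+950)%997=513 -> [513]
  root=513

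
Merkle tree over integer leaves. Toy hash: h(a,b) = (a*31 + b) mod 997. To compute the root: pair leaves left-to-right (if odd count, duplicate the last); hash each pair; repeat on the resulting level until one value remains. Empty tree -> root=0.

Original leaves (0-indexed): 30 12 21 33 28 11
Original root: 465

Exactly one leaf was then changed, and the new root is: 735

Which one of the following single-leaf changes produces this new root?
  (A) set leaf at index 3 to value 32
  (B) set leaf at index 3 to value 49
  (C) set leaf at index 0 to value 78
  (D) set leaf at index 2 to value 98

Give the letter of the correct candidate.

Original leaves: [30, 12, 21, 33, 28, 11]
Target new root: 735
Try each candidate change and compute the resulting root:
Candidate A: set leaf[3] = 32 -> leaves = [30, 12, 21, 32, 28, 11]
  L0: [30, 12, 21, 32, 28, 11]
  L1: h(30,12)=(30*31+12)%997=942 h(21,32)=(21*31+32)%997=683 h(28,11)=(28*31+11)%997=879 -> [942, 683, 879]
  L2: h(942,683)=(942*31+683)%997=972 h(879,879)=(879*31+879)%997=212 -> [972, 212]
  L3: h(972,212)=(972*31+212)%997=434 -> [434]
  root = 434 != target 735
Candidate B: set leaf[3] = 49 -> leaves = [30, 12, 21, 49, 28, 11]
  L0: [30, 12, 21, 49, 28, 11]
  L1: h(30,12)=(30*31+12)%997=942 h(21,49)=(21*31+49)%997=700 h(28,11)=(28*31+11)%997=879 -> [942, 700, 879]
  L2: h(942,700)=(942*31+700)%997=989 h(879,879)=(879*31+879)%997=212 -> [989, 212]
  L3: h(989,212)=(989*31+212)%997=961 -> [961]
  root = 961 != target 735
Candidate C: set leaf[0] = 78 -> leaves = [78, 12, 21, 33, 28, 11]
  L0: [78, 12, 21, 33, 28, 11]
  L1: h(78,12)=(78*31+12)%997=436 h(21,33)=(21*31+33)%997=684 h(28,11)=(28*31+11)%997=879 -> [436, 684, 879]
  L2: h(436,684)=(436*31+684)%997=242 h(879,879)=(879*31+879)%997=212 -> [242, 212]
  L3: h(242,212)=(242*31+212)%997=735 -> [735]
  root = 735 == target 735  ** MATCH **
Candidate D: set leaf[2] = 98 -> leaves = [30, 12, 98, 33, 28, 11]
  L0: [30, 12, 98, 33, 28, 11]
  L1: h(30,12)=(30*31+12)%997=942 h(98,33)=(98*31+33)%997=80 h(28,11)=(28*31+11)%997=879 -> [942, 80, 879]
  L2: h(942,80)=(942*31+80)%997=369 h(879,879)=(879*31+879)%997=212 -> [369, 212]
  L3: h(369,212)=(369*31+212)%997=684 -> [684]
  root = 684 != target 735
Candidate C produces the target root.

Answer: C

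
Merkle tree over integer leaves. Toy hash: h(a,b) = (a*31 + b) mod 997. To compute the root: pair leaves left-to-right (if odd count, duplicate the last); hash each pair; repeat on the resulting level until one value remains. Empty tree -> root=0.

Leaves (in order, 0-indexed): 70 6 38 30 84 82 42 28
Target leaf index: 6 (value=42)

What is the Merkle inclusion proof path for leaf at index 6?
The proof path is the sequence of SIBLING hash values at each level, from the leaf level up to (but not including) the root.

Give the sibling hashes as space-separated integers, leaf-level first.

L0 (leaves): [70, 6, 38, 30, 84, 82, 42, 28], target index=6
L1: h(70,6)=(70*31+6)%997=182 [pair 0] h(38,30)=(38*31+30)%997=211 [pair 1] h(84,82)=(84*31+82)%997=692 [pair 2] h(42,28)=(42*31+28)%997=333 [pair 3] -> [182, 211, 692, 333]
  Sibling for proof at L0: 28
L2: h(182,211)=(182*31+211)%997=868 [pair 0] h(692,333)=(692*31+333)%997=848 [pair 1] -> [868, 848]
  Sibling for proof at L1: 692
L3: h(868,848)=(868*31+848)%997=837 [pair 0] -> [837]
  Sibling for proof at L2: 868
Root: 837
Proof path (sibling hashes from leaf to root): [28, 692, 868]

Answer: 28 692 868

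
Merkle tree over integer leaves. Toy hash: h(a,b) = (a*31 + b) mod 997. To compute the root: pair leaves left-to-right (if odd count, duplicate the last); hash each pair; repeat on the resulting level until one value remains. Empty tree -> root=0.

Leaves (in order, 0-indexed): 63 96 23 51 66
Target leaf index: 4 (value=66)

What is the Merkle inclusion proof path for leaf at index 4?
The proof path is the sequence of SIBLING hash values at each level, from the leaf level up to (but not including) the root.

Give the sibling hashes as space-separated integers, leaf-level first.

Answer: 66 118 475

Derivation:
L0 (leaves): [63, 96, 23, 51, 66], target index=4
L1: h(63,96)=(63*31+96)%997=55 [pair 0] h(23,51)=(23*31+51)%997=764 [pair 1] h(66,66)=(66*31+66)%997=118 [pair 2] -> [55, 764, 118]
  Sibling for proof at L0: 66
L2: h(55,764)=(55*31+764)%997=475 [pair 0] h(118,118)=(118*31+118)%997=785 [pair 1] -> [475, 785]
  Sibling for proof at L1: 118
L3: h(475,785)=(475*31+785)%997=555 [pair 0] -> [555]
  Sibling for proof at L2: 475
Root: 555
Proof path (sibling hashes from leaf to root): [66, 118, 475]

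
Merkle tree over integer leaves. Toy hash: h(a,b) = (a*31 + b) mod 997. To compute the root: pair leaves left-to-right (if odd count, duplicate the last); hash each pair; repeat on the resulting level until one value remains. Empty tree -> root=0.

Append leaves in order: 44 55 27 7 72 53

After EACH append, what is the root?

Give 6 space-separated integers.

Answer: 44 422 985 965 952 344

Derivation:
After append 44 (leaves=[44]):
  L0: [44]
  root=44
After append 55 (leaves=[44, 55]):
  L0: [44, 55]
  L1: h(44,55)=(44*31+55)%997=422 -> [422]
  root=422
After append 27 (leaves=[44, 55, 27]):
  L0: [44, 55, 27]
  L1: h(44,55)=(44*31+55)%997=422 h(27,27)=(27*31+27)%997=864 -> [422, 864]
  L2: h(422,864)=(422*31+864)%997=985 -> [985]
  root=985
After append 7 (leaves=[44, 55, 27, 7]):
  L0: [44, 55, 27, 7]
  L1: h(44,55)=(44*31+55)%997=422 h(27,7)=(27*31+7)%997=844 -> [422, 844]
  L2: h(422,844)=(422*31+844)%997=965 -> [965]
  root=965
After append 72 (leaves=[44, 55, 27, 7, 72]):
  L0: [44, 55, 27, 7, 72]
  L1: h(44,55)=(44*31+55)%997=422 h(27,7)=(27*31+7)%997=844 h(72,72)=(72*31+72)%997=310 -> [422, 844, 310]
  L2: h(422,844)=(422*31+844)%997=965 h(310,310)=(310*31+310)%997=947 -> [965, 947]
  L3: h(965,947)=(965*31+947)%997=952 -> [952]
  root=952
After append 53 (leaves=[44, 55, 27, 7, 72, 53]):
  L0: [44, 55, 27, 7, 72, 53]
  L1: h(44,55)=(44*31+55)%997=422 h(27,7)=(27*31+7)%997=844 h(72,53)=(72*31+53)%997=291 -> [422, 844, 291]
  L2: h(422,844)=(422*31+844)%997=965 h(291,291)=(291*31+291)%997=339 -> [965, 339]
  L3: h(965,339)=(965*31+339)%997=344 -> [344]
  root=344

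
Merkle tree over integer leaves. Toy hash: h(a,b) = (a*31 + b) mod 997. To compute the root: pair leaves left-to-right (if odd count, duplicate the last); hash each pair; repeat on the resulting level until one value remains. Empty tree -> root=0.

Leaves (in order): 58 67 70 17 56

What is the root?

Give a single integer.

Answer: 175

Derivation:
L0: [58, 67, 70, 17, 56]
L1: h(58,67)=(58*31+67)%997=868 h(70,17)=(70*31+17)%997=193 h(56,56)=(56*31+56)%997=795 -> [868, 193, 795]
L2: h(868,193)=(868*31+193)%997=182 h(795,795)=(795*31+795)%997=515 -> [182, 515]
L3: h(182,515)=(182*31+515)%997=175 -> [175]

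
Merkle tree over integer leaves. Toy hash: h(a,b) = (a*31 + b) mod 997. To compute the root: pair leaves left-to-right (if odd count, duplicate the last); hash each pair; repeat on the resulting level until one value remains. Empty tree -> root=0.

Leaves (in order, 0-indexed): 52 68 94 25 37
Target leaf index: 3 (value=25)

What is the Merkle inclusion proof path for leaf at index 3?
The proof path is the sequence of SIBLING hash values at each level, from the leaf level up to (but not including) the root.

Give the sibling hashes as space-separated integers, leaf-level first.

L0 (leaves): [52, 68, 94, 25, 37], target index=3
L1: h(52,68)=(52*31+68)%997=683 [pair 0] h(94,25)=(94*31+25)%997=945 [pair 1] h(37,37)=(37*31+37)%997=187 [pair 2] -> [683, 945, 187]
  Sibling for proof at L0: 94
L2: h(683,945)=(683*31+945)%997=184 [pair 0] h(187,187)=(187*31+187)%997=2 [pair 1] -> [184, 2]
  Sibling for proof at L1: 683
L3: h(184,2)=(184*31+2)%997=721 [pair 0] -> [721]
  Sibling for proof at L2: 2
Root: 721
Proof path (sibling hashes from leaf to root): [94, 683, 2]

Answer: 94 683 2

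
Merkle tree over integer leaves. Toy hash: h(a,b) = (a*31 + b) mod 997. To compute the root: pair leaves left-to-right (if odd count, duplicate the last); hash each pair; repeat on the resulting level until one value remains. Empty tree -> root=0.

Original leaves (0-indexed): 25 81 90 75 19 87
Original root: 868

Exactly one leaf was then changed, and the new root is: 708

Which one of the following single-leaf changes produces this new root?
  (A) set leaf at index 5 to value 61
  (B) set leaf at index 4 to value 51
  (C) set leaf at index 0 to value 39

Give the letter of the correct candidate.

Answer: B

Derivation:
Original leaves: [25, 81, 90, 75, 19, 87]
Target new root: 708
Try each candidate change and compute the resulting root:
Candidate A: set leaf[5] = 61 -> leaves = [25, 81, 90, 75, 19, 61]
  L0: [25, 81, 90, 75, 19, 61]
  L1: h(25,81)=(25*31+81)%997=856 h(90,75)=(90*31+75)%997=871 h(19,61)=(19*31+61)%997=650 -> [856, 871, 650]
  L2: h(856,871)=(856*31+871)%997=488 h(650,650)=(650*31+650)%997=860 -> [488, 860]
  L3: h(488,860)=(488*31+860)%997=36 -> [36]
  root = 36 != target 708
Candidate B: set leaf[4] = 51 -> leaves = [25, 81, 90, 75, 51, 87]
  L0: [25, 81, 90, 75, 51, 87]
  L1: h(25,81)=(25*31+81)%997=856 h(90,75)=(90*31+75)%997=871 h(51,87)=(51*31+87)%997=671 -> [856, 871, 671]
  L2: h(856,871)=(856*31+871)%997=488 h(671,671)=(671*31+671)%997=535 -> [488, 535]
  L3: h(488,535)=(488*31+535)%997=708 -> [708]
  root = 708 == target 708  ** MATCH **
Candidate C: set leaf[0] = 39 -> leaves = [39, 81, 90, 75, 19, 87]
  L0: [39, 81, 90, 75, 19, 87]
  L1: h(39,81)=(39*31+81)%997=293 h(90,75)=(90*31+75)%997=871 h(19,87)=(19*31+87)%997=676 -> [293, 871, 676]
  L2: h(293,871)=(293*31+871)%997=981 h(676,676)=(676*31+676)%997=695 -> [981, 695]
  L3: h(981,695)=(981*31+695)%997=199 -> [199]
  root = 199 != target 708
Candidate B produces the target root.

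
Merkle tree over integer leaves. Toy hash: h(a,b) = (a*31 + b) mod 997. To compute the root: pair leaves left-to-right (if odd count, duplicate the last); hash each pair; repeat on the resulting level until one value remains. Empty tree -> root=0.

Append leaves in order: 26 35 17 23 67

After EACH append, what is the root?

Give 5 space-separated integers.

After append 26 (leaves=[26]):
  L0: [26]
  root=26
After append 35 (leaves=[26, 35]):
  L0: [26, 35]
  L1: h(26,35)=(26*31+35)%997=841 -> [841]
  root=841
After append 17 (leaves=[26, 35, 17]):
  L0: [26, 35, 17]
  L1: h(26,35)=(26*31+35)%997=841 h(17,17)=(17*31+17)%997=544 -> [841, 544]
  L2: h(841,544)=(841*31+544)%997=693 -> [693]
  root=693
After append 23 (leaves=[26, 35, 17, 23]):
  L0: [26, 35, 17, 23]
  L1: h(26,35)=(26*31+35)%997=841 h(17,23)=(17*31+23)%997=550 -> [841, 550]
  L2: h(841,550)=(841*31+550)%997=699 -> [699]
  root=699
After append 67 (leaves=[26, 35, 17, 23, 67]):
  L0: [26, 35, 17, 23, 67]
  L1: h(26,35)=(26*31+35)%997=841 h(17,23)=(17*31+23)%997=550 h(67,67)=(67*31+67)%997=150 -> [841, 550, 150]
  L2: h(841,550)=(841*31+550)%997=699 h(150,150)=(150*31+150)%997=812 -> [699, 812]
  L3: h(699,812)=(699*31+812)%997=547 -> [547]
  root=547

Answer: 26 841 693 699 547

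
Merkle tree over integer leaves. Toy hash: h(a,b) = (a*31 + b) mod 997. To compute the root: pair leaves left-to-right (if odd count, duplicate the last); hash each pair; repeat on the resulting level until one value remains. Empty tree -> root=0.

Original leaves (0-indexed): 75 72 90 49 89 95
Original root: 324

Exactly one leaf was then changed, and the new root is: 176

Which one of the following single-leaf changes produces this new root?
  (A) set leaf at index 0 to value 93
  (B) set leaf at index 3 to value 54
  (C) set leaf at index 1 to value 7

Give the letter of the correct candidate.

Answer: A

Derivation:
Original leaves: [75, 72, 90, 49, 89, 95]
Target new root: 176
Try each candidate change and compute the resulting root:
Candidate A: set leaf[0] = 93 -> leaves = [93, 72, 90, 49, 89, 95]
  L0: [93, 72, 90, 49, 89, 95]
  L1: h(93,72)=(93*31+72)%997=961 h(90,49)=(90*31+49)%997=845 h(89,95)=(89*31+95)%997=860 -> [961, 845, 860]
  L2: h(961,845)=(961*31+845)%997=726 h(860,860)=(860*31+860)%997=601 -> [726, 601]
  L3: h(726,601)=(726*31+601)%997=176 -> [176]
  root = 176 == target 176  ** MATCH **
Candidate B: set leaf[3] = 54 -> leaves = [75, 72, 90, 54, 89, 95]
  L0: [75, 72, 90, 54, 89, 95]
  L1: h(75,72)=(75*31+72)%997=403 h(90,54)=(90*31+54)%997=850 h(89,95)=(89*31+95)%997=860 -> [403, 850, 860]
  L2: h(403,850)=(403*31+850)%997=382 h(860,860)=(860*31+860)%997=601 -> [382, 601]
  L3: h(382,601)=(382*31+601)%997=479 -> [479]
  root = 479 != target 176
Candidate C: set leaf[1] = 7 -> leaves = [75, 7, 90, 49, 89, 95]
  L0: [75, 7, 90, 49, 89, 95]
  L1: h(75,7)=(75*31+7)%997=338 h(90,49)=(90*31+49)%997=845 h(89,95)=(89*31+95)%997=860 -> [338, 845, 860]
  L2: h(338,845)=(338*31+845)%997=356 h(860,860)=(860*31+860)%997=601 -> [356, 601]
  L3: h(356,601)=(356*31+601)%997=670 -> [670]
  root = 670 != target 176
Candidate A produces the target root.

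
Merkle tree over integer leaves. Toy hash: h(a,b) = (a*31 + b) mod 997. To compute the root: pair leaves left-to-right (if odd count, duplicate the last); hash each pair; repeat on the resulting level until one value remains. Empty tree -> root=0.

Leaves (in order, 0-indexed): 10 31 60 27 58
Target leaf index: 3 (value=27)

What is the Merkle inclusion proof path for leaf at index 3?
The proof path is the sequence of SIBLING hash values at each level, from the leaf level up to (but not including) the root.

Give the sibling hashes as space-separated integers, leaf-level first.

L0 (leaves): [10, 31, 60, 27, 58], target index=3
L1: h(10,31)=(10*31+31)%997=341 [pair 0] h(60,27)=(60*31+27)%997=890 [pair 1] h(58,58)=(58*31+58)%997=859 [pair 2] -> [341, 890, 859]
  Sibling for proof at L0: 60
L2: h(341,890)=(341*31+890)%997=494 [pair 0] h(859,859)=(859*31+859)%997=569 [pair 1] -> [494, 569]
  Sibling for proof at L1: 341
L3: h(494,569)=(494*31+569)%997=928 [pair 0] -> [928]
  Sibling for proof at L2: 569
Root: 928
Proof path (sibling hashes from leaf to root): [60, 341, 569]

Answer: 60 341 569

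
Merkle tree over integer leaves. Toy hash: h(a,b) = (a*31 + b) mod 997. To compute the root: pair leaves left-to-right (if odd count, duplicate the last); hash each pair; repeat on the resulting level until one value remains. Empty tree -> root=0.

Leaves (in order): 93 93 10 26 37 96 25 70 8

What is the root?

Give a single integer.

L0: [93, 93, 10, 26, 37, 96, 25, 70, 8]
L1: h(93,93)=(93*31+93)%997=982 h(10,26)=(10*31+26)%997=336 h(37,96)=(37*31+96)%997=246 h(25,70)=(25*31+70)%997=845 h(8,8)=(8*31+8)%997=256 -> [982, 336, 246, 845, 256]
L2: h(982,336)=(982*31+336)%997=868 h(246,845)=(246*31+845)%997=495 h(256,256)=(256*31+256)%997=216 -> [868, 495, 216]
L3: h(868,495)=(868*31+495)%997=484 h(216,216)=(216*31+216)%997=930 -> [484, 930]
L4: h(484,930)=(484*31+930)%997=979 -> [979]

Answer: 979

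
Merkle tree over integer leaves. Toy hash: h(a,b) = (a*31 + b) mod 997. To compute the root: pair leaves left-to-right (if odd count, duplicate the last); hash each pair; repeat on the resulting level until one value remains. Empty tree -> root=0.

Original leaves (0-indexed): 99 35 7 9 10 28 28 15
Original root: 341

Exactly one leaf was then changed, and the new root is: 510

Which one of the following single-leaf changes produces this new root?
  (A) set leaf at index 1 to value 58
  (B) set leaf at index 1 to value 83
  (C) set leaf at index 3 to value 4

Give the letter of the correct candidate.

Original leaves: [99, 35, 7, 9, 10, 28, 28, 15]
Target new root: 510
Try each candidate change and compute the resulting root:
Candidate A: set leaf[1] = 58 -> leaves = [99, 58, 7, 9, 10, 28, 28, 15]
  L0: [99, 58, 7, 9, 10, 28, 28, 15]
  L1: h(99,58)=(99*31+58)%997=136 h(7,9)=(7*31+9)%997=226 h(10,28)=(10*31+28)%997=338 h(28,15)=(28*31+15)%997=883 -> [136, 226, 338, 883]
  L2: h(136,226)=(136*31+226)%997=454 h(338,883)=(338*31+883)%997=394 -> [454, 394]
  L3: h(454,394)=(454*31+394)%997=510 -> [510]
  root = 510 == target 510  ** MATCH **
Candidate B: set leaf[1] = 83 -> leaves = [99, 83, 7, 9, 10, 28, 28, 15]
  L0: [99, 83, 7, 9, 10, 28, 28, 15]
  L1: h(99,83)=(99*31+83)%997=161 h(7,9)=(7*31+9)%997=226 h(10,28)=(10*31+28)%997=338 h(28,15)=(28*31+15)%997=883 -> [161, 226, 338, 883]
  L2: h(161,226)=(161*31+226)%997=232 h(338,883)=(338*31+883)%997=394 -> [232, 394]
  L3: h(232,394)=(232*31+394)%997=607 -> [607]
  root = 607 != target 510
Candidate C: set leaf[3] = 4 -> leaves = [99, 35, 7, 4, 10, 28, 28, 15]
  L0: [99, 35, 7, 4, 10, 28, 28, 15]
  L1: h(99,35)=(99*31+35)%997=113 h(7,4)=(7*31+4)%997=221 h(10,28)=(10*31+28)%997=338 h(28,15)=(28*31+15)%997=883 -> [113, 221, 338, 883]
  L2: h(113,221)=(113*31+221)%997=733 h(338,883)=(338*31+883)%997=394 -> [733, 394]
  L3: h(733,394)=(733*31+394)%997=186 -> [186]
  root = 186 != target 510
Candidate A produces the target root.

Answer: A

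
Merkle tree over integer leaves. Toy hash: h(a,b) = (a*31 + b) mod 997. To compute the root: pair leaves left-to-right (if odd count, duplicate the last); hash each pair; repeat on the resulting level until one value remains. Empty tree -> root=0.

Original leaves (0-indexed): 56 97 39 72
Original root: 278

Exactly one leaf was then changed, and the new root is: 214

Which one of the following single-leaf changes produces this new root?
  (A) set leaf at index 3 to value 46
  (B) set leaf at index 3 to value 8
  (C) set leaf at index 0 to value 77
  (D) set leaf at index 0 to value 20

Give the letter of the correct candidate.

Original leaves: [56, 97, 39, 72]
Target new root: 214
Try each candidate change and compute the resulting root:
Candidate A: set leaf[3] = 46 -> leaves = [56, 97, 39, 46]
  L0: [56, 97, 39, 46]
  L1: h(56,97)=(56*31+97)%997=836 h(39,46)=(39*31+46)%997=258 -> [836, 258]
  L2: h(836,258)=(836*31+258)%997=252 -> [252]
  root = 252 != target 214
Candidate B: set leaf[3] = 8 -> leaves = [56, 97, 39, 8]
  L0: [56, 97, 39, 8]
  L1: h(56,97)=(56*31+97)%997=836 h(39,8)=(39*31+8)%997=220 -> [836, 220]
  L2: h(836,220)=(836*31+220)%997=214 -> [214]
  root = 214 == target 214  ** MATCH **
Candidate C: set leaf[0] = 77 -> leaves = [77, 97, 39, 72]
  L0: [77, 97, 39, 72]
  L1: h(77,97)=(77*31+97)%997=490 h(39,72)=(39*31+72)%997=284 -> [490, 284]
  L2: h(490,284)=(490*31+284)%997=519 -> [519]
  root = 519 != target 214
Candidate D: set leaf[0] = 20 -> leaves = [20, 97, 39, 72]
  L0: [20, 97, 39, 72]
  L1: h(20,97)=(20*31+97)%997=717 h(39,72)=(39*31+72)%997=284 -> [717, 284]
  L2: h(717,284)=(717*31+284)%997=577 -> [577]
  root = 577 != target 214
Candidate B produces the target root.

Answer: B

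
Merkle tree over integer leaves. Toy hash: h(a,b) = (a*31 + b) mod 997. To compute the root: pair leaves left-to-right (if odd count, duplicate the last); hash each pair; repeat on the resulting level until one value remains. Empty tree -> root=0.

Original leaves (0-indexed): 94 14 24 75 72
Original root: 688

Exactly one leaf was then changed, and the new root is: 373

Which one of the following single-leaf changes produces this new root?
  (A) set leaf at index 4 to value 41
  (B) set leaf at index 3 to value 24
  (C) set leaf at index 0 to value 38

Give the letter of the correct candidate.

Answer: C

Derivation:
Original leaves: [94, 14, 24, 75, 72]
Target new root: 373
Try each candidate change and compute the resulting root:
Candidate A: set leaf[4] = 41 -> leaves = [94, 14, 24, 75, 41]
  L0: [94, 14, 24, 75, 41]
  L1: h(94,14)=(94*31+14)%997=934 h(24,75)=(24*31+75)%997=819 h(41,41)=(41*31+41)%997=315 -> [934, 819, 315]
  L2: h(934,819)=(934*31+819)%997=860 h(315,315)=(315*31+315)%997=110 -> [860, 110]
  L3: h(860,110)=(860*31+110)%997=848 -> [848]
  root = 848 != target 373
Candidate B: set leaf[3] = 24 -> leaves = [94, 14, 24, 24, 72]
  L0: [94, 14, 24, 24, 72]
  L1: h(94,14)=(94*31+14)%997=934 h(24,24)=(24*31+24)%997=768 h(72,72)=(72*31+72)%997=310 -> [934, 768, 310]
  L2: h(934,768)=(934*31+768)%997=809 h(310,310)=(310*31+310)%997=947 -> [809, 947]
  L3: h(809,947)=(809*31+947)%997=104 -> [104]
  root = 104 != target 373
Candidate C: set leaf[0] = 38 -> leaves = [38, 14, 24, 75, 72]
  L0: [38, 14, 24, 75, 72]
  L1: h(38,14)=(38*31+14)%997=195 h(24,75)=(24*31+75)%997=819 h(72,72)=(72*31+72)%997=310 -> [195, 819, 310]
  L2: h(195,819)=(195*31+819)%997=882 h(310,310)=(310*31+310)%997=947 -> [882, 947]
  L3: h(882,947)=(882*31+947)%997=373 -> [373]
  root = 373 == target 373  ** MATCH **
Candidate C produces the target root.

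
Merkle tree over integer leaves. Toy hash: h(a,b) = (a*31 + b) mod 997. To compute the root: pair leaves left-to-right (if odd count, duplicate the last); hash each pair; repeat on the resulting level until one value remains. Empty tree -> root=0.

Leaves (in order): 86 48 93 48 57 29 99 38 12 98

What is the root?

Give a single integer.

L0: [86, 48, 93, 48, 57, 29, 99, 38, 12, 98]
L1: h(86,48)=(86*31+48)%997=720 h(93,48)=(93*31+48)%997=937 h(57,29)=(57*31+29)%997=799 h(99,38)=(99*31+38)%997=116 h(12,98)=(12*31+98)%997=470 -> [720, 937, 799, 116, 470]
L2: h(720,937)=(720*31+937)%997=326 h(799,116)=(799*31+116)%997=957 h(470,470)=(470*31+470)%997=85 -> [326, 957, 85]
L3: h(326,957)=(326*31+957)%997=96 h(85,85)=(85*31+85)%997=726 -> [96, 726]
L4: h(96,726)=(96*31+726)%997=711 -> [711]

Answer: 711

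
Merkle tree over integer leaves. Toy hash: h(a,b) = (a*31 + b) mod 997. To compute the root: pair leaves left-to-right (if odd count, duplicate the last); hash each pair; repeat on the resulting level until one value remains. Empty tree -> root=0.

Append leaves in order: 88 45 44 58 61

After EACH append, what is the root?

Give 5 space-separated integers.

After append 88 (leaves=[88]):
  L0: [88]
  root=88
After append 45 (leaves=[88, 45]):
  L0: [88, 45]
  L1: h(88,45)=(88*31+45)%997=779 -> [779]
  root=779
After append 44 (leaves=[88, 45, 44]):
  L0: [88, 45, 44]
  L1: h(88,45)=(88*31+45)%997=779 h(44,44)=(44*31+44)%997=411 -> [779, 411]
  L2: h(779,411)=(779*31+411)%997=632 -> [632]
  root=632
After append 58 (leaves=[88, 45, 44, 58]):
  L0: [88, 45, 44, 58]
  L1: h(88,45)=(88*31+45)%997=779 h(44,58)=(44*31+58)%997=425 -> [779, 425]
  L2: h(779,425)=(779*31+425)%997=646 -> [646]
  root=646
After append 61 (leaves=[88, 45, 44, 58, 61]):
  L0: [88, 45, 44, 58, 61]
  L1: h(88,45)=(88*31+45)%997=779 h(44,58)=(44*31+58)%997=425 h(61,61)=(61*31+61)%997=955 -> [779, 425, 955]
  L2: h(779,425)=(779*31+425)%997=646 h(955,955)=(955*31+955)%997=650 -> [646, 650]
  L3: h(646,650)=(646*31+650)%997=736 -> [736]
  root=736

Answer: 88 779 632 646 736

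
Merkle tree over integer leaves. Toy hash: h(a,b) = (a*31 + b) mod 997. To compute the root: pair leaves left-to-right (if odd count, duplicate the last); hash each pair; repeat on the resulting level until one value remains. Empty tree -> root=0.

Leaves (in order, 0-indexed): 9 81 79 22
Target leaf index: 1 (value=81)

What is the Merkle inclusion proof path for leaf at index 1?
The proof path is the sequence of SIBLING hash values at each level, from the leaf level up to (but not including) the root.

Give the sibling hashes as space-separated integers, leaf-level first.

Answer: 9 477

Derivation:
L0 (leaves): [9, 81, 79, 22], target index=1
L1: h(9,81)=(9*31+81)%997=360 [pair 0] h(79,22)=(79*31+22)%997=477 [pair 1] -> [360, 477]
  Sibling for proof at L0: 9
L2: h(360,477)=(360*31+477)%997=670 [pair 0] -> [670]
  Sibling for proof at L1: 477
Root: 670
Proof path (sibling hashes from leaf to root): [9, 477]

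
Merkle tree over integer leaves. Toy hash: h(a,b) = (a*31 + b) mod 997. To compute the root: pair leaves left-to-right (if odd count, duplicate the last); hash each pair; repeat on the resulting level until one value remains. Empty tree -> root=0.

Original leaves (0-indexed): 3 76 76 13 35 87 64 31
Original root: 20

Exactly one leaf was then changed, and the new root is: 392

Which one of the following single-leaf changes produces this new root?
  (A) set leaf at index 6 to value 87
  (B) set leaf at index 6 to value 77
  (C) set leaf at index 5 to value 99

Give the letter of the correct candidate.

Answer: C

Derivation:
Original leaves: [3, 76, 76, 13, 35, 87, 64, 31]
Target new root: 392
Try each candidate change and compute the resulting root:
Candidate A: set leaf[6] = 87 -> leaves = [3, 76, 76, 13, 35, 87, 87, 31]
  L0: [3, 76, 76, 13, 35, 87, 87, 31]
  L1: h(3,76)=(3*31+76)%997=169 h(76,13)=(76*31+13)%997=375 h(35,87)=(35*31+87)%997=175 h(87,31)=(87*31+31)%997=734 -> [169, 375, 175, 734]
  L2: h(169,375)=(169*31+375)%997=629 h(175,734)=(175*31+734)%997=177 -> [629, 177]
  L3: h(629,177)=(629*31+177)%997=733 -> [733]
  root = 733 != target 392
Candidate B: set leaf[6] = 77 -> leaves = [3, 76, 76, 13, 35, 87, 77, 31]
  L0: [3, 76, 76, 13, 35, 87, 77, 31]
  L1: h(3,76)=(3*31+76)%997=169 h(76,13)=(76*31+13)%997=375 h(35,87)=(35*31+87)%997=175 h(77,31)=(77*31+31)%997=424 -> [169, 375, 175, 424]
  L2: h(169,375)=(169*31+375)%997=629 h(175,424)=(175*31+424)%997=864 -> [629, 864]
  L3: h(629,864)=(629*31+864)%997=423 -> [423]
  root = 423 != target 392
Candidate C: set leaf[5] = 99 -> leaves = [3, 76, 76, 13, 35, 99, 64, 31]
  L0: [3, 76, 76, 13, 35, 99, 64, 31]
  L1: h(3,76)=(3*31+76)%997=169 h(76,13)=(76*31+13)%997=375 h(35,99)=(35*31+99)%997=187 h(64,31)=(64*31+31)%997=21 -> [169, 375, 187, 21]
  L2: h(169,375)=(169*31+375)%997=629 h(187,21)=(187*31+21)%997=833 -> [629, 833]
  L3: h(629,833)=(629*31+833)%997=392 -> [392]
  root = 392 == target 392  ** MATCH **
Candidate C produces the target root.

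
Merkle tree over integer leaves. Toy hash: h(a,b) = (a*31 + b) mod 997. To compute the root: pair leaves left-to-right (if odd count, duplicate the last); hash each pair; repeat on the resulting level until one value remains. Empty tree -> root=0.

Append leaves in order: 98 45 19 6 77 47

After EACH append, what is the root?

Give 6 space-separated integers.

After append 98 (leaves=[98]):
  L0: [98]
  root=98
After append 45 (leaves=[98, 45]):
  L0: [98, 45]
  L1: h(98,45)=(98*31+45)%997=92 -> [92]
  root=92
After append 19 (leaves=[98, 45, 19]):
  L0: [98, 45, 19]
  L1: h(98,45)=(98*31+45)%997=92 h(19,19)=(19*31+19)%997=608 -> [92, 608]
  L2: h(92,608)=(92*31+608)%997=469 -> [469]
  root=469
After append 6 (leaves=[98, 45, 19, 6]):
  L0: [98, 45, 19, 6]
  L1: h(98,45)=(98*31+45)%997=92 h(19,6)=(19*31+6)%997=595 -> [92, 595]
  L2: h(92,595)=(92*31+595)%997=456 -> [456]
  root=456
After append 77 (leaves=[98, 45, 19, 6, 77]):
  L0: [98, 45, 19, 6, 77]
  L1: h(98,45)=(98*31+45)%997=92 h(19,6)=(19*31+6)%997=595 h(77,77)=(77*31+77)%997=470 -> [92, 595, 470]
  L2: h(92,595)=(92*31+595)%997=456 h(470,470)=(470*31+470)%997=85 -> [456, 85]
  L3: h(456,85)=(456*31+85)%997=263 -> [263]
  root=263
After append 47 (leaves=[98, 45, 19, 6, 77, 47]):
  L0: [98, 45, 19, 6, 77, 47]
  L1: h(98,45)=(98*31+45)%997=92 h(19,6)=(19*31+6)%997=595 h(77,47)=(77*31+47)%997=440 -> [92, 595, 440]
  L2: h(92,595)=(92*31+595)%997=456 h(440,440)=(440*31+440)%997=122 -> [456, 122]
  L3: h(456,122)=(456*31+122)%997=300 -> [300]
  root=300

Answer: 98 92 469 456 263 300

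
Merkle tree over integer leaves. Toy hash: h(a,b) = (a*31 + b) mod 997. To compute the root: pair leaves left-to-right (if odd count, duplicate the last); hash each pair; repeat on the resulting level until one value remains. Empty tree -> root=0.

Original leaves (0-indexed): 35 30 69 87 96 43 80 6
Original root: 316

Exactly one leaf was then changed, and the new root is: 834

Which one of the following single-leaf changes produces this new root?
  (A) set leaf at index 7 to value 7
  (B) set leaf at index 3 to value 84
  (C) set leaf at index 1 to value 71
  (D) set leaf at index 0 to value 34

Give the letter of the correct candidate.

Original leaves: [35, 30, 69, 87, 96, 43, 80, 6]
Target new root: 834
Try each candidate change and compute the resulting root:
Candidate A: set leaf[7] = 7 -> leaves = [35, 30, 69, 87, 96, 43, 80, 7]
  L0: [35, 30, 69, 87, 96, 43, 80, 7]
  L1: h(35,30)=(35*31+30)%997=118 h(69,87)=(69*31+87)%997=232 h(96,43)=(96*31+43)%997=28 h(80,7)=(80*31+7)%997=493 -> [118, 232, 28, 493]
  L2: h(118,232)=(118*31+232)%997=899 h(28,493)=(28*31+493)%997=364 -> [899, 364]
  L3: h(899,364)=(899*31+364)%997=317 -> [317]
  root = 317 != target 834
Candidate B: set leaf[3] = 84 -> leaves = [35, 30, 69, 84, 96, 43, 80, 6]
  L0: [35, 30, 69, 84, 96, 43, 80, 6]
  L1: h(35,30)=(35*31+30)%997=118 h(69,84)=(69*31+84)%997=229 h(96,43)=(96*31+43)%997=28 h(80,6)=(80*31+6)%997=492 -> [118, 229, 28, 492]
  L2: h(118,229)=(118*31+229)%997=896 h(28,492)=(28*31+492)%997=363 -> [896, 363]
  L3: h(896,363)=(896*31+363)%997=223 -> [223]
  root = 223 != target 834
Candidate C: set leaf[1] = 71 -> leaves = [35, 71, 69, 87, 96, 43, 80, 6]
  L0: [35, 71, 69, 87, 96, 43, 80, 6]
  L1: h(35,71)=(35*31+71)%997=159 h(69,87)=(69*31+87)%997=232 h(96,43)=(96*31+43)%997=28 h(80,6)=(80*31+6)%997=492 -> [159, 232, 28, 492]
  L2: h(159,232)=(159*31+232)%997=176 h(28,492)=(28*31+492)%997=363 -> [176, 363]
  L3: h(176,363)=(176*31+363)%997=834 -> [834]
  root = 834 == target 834  ** MATCH **
Candidate D: set leaf[0] = 34 -> leaves = [34, 30, 69, 87, 96, 43, 80, 6]
  L0: [34, 30, 69, 87, 96, 43, 80, 6]
  L1: h(34,30)=(34*31+30)%997=87 h(69,87)=(69*31+87)%997=232 h(96,43)=(96*31+43)%997=28 h(80,6)=(80*31+6)%997=492 -> [87, 232, 28, 492]
  L2: h(87,232)=(87*31+232)%997=935 h(28,492)=(28*31+492)%997=363 -> [935, 363]
  L3: h(935,363)=(935*31+363)%997=435 -> [435]
  root = 435 != target 834
Candidate C produces the target root.

Answer: C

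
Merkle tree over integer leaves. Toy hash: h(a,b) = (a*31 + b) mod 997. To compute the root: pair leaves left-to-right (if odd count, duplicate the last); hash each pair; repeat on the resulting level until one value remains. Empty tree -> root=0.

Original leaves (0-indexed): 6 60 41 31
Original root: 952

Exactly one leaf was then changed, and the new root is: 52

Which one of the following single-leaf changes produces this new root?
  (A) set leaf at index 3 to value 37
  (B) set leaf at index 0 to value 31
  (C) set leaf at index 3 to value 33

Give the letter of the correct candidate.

Answer: B

Derivation:
Original leaves: [6, 60, 41, 31]
Target new root: 52
Try each candidate change and compute the resulting root:
Candidate A: set leaf[3] = 37 -> leaves = [6, 60, 41, 37]
  L0: [6, 60, 41, 37]
  L1: h(6,60)=(6*31+60)%997=246 h(41,37)=(41*31+37)%997=311 -> [246, 311]
  L2: h(246,311)=(246*31+311)%997=958 -> [958]
  root = 958 != target 52
Candidate B: set leaf[0] = 31 -> leaves = [31, 60, 41, 31]
  L0: [31, 60, 41, 31]
  L1: h(31,60)=(31*31+60)%997=24 h(41,31)=(41*31+31)%997=305 -> [24, 305]
  L2: h(24,305)=(24*31+305)%997=52 -> [52]
  root = 52 == target 52  ** MATCH **
Candidate C: set leaf[3] = 33 -> leaves = [6, 60, 41, 33]
  L0: [6, 60, 41, 33]
  L1: h(6,60)=(6*31+60)%997=246 h(41,33)=(41*31+33)%997=307 -> [246, 307]
  L2: h(246,307)=(246*31+307)%997=954 -> [954]
  root = 954 != target 52
Candidate B produces the target root.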